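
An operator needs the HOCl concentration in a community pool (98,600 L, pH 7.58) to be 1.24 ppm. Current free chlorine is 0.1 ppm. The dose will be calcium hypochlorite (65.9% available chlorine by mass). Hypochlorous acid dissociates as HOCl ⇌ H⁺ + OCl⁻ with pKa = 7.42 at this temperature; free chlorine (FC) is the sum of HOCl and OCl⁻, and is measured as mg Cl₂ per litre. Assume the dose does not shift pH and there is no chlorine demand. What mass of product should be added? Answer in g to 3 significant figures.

439 g

[OCl⁻]/[HOCl] = 10^(pH − pKa) = 10^(7.58 − 7.42) = 1.445; fraction as HOCl = 1/(1 + 1.445) = 0.4089.
Free chlorine required for 1.24 ppm HOCl: 1.24 / 0.4089 = 3.032 ppm.
FC to add: 3.032 − 0.1 = 2.932 mg/L as Cl₂.
Cl₂ equivalent: 2.932 mg/L × 98,600 L = 289.1 g.
Product at 65.9% available Cl: 289.1 / 0.659 = 438.7 g.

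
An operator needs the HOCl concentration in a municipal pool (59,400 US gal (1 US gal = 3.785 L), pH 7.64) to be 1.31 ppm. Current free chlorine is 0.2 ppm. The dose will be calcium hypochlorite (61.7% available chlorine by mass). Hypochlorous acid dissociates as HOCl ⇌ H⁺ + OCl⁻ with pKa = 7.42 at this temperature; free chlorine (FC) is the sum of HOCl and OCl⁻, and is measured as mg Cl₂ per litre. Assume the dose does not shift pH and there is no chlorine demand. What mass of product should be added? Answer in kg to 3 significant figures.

1.20 kg

Volume: 59,400 US gal × 3.785 L/gal = 224,829 L.
[OCl⁻]/[HOCl] = 10^(pH − pKa) = 10^(7.64 − 7.42) = 1.66; fraction as HOCl = 1/(1 + 1.66) = 0.376.
Free chlorine required for 1.31 ppm HOCl: 1.31 / 0.376 = 3.484 ppm.
FC to add: 3.484 − 0.2 = 3.284 mg/L as Cl₂.
Cl₂ equivalent: 3.284 mg/L × 224,829 L = 738.4 g.
Product at 61.7% available Cl: 738.4 / 0.617 = 1197 g.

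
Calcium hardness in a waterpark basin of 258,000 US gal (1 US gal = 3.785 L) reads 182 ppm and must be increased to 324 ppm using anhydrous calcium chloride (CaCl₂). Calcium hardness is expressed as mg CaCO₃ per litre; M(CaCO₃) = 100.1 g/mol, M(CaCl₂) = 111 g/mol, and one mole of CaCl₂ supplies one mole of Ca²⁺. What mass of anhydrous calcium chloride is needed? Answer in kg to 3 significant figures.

154 kg

Volume: 258,000 US gal × 3.785 L/gal = 976,530 L.
Hardness to add: (324 − 182) = 142 mg/L as CaCO₃ × 976,530 L = 138,700 g as CaCO₃.
Moles of Ca²⁺ (1 mol Ca²⁺ ≡ 1 mol CaCO₃): 138,700 / 100.1 g/mol = 1385 mol.
Mass of CaCl₂: 1385 × 111 = 153,800 g.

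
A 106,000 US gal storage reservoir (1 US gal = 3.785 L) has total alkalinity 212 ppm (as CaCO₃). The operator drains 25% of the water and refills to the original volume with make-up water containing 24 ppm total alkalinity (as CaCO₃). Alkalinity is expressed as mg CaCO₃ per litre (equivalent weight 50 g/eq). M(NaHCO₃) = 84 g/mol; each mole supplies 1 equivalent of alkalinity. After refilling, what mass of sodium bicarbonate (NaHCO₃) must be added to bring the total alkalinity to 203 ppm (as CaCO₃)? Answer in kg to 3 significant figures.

25.6 kg

Volume: 106,000 US gal × 3.785 L/gal = 401,210 L.
After draining 25% and refilling: 212 × 0.75 + 24 × 0.25 = 165 ppm.
Deficit to target: 203 − 165 = 38 mg/L.
As CaCO₃: 38 mg/L × 401,210 L = 15,250 g; ÷ 50 g/eq ÷ 1 = 304.9 mol NaHCO₃.
Mass: 304.9 × 84 = 25,610 g.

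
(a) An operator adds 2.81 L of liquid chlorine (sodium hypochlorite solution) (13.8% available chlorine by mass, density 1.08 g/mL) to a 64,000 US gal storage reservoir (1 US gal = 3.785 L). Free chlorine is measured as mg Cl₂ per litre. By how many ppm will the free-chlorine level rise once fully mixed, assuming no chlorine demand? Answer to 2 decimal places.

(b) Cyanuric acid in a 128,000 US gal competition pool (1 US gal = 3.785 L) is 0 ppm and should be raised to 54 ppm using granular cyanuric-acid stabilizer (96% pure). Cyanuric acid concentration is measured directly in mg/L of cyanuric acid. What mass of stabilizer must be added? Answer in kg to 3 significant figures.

(a) 1.73 ppm; (b) 27.3 kg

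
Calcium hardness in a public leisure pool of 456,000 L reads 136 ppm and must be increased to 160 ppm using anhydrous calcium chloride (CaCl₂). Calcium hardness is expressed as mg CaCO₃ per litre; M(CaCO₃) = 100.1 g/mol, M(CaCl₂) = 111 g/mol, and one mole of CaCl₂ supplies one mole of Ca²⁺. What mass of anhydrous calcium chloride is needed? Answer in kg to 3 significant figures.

Hardness to add: (160 − 136) = 24 mg/L as CaCO₃ × 456,000 L = 10,940 g as CaCO₃.
Moles of Ca²⁺ (1 mol Ca²⁺ ≡ 1 mol CaCO₃): 10,940 / 100.1 g/mol = 109.3 mol.
Mass of CaCl₂: 109.3 × 111 = 12,140 g.

12.1 kg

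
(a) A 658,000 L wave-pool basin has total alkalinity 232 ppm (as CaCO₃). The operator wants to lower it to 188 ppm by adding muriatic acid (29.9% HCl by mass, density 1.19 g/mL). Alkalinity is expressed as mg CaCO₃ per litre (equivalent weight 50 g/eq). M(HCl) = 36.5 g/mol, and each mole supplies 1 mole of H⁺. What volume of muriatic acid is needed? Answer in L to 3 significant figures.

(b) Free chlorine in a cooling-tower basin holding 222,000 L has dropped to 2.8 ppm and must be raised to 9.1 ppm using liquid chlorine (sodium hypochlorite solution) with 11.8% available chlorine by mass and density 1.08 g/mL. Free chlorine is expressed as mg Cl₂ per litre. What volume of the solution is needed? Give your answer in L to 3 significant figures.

(a) 59.4 L; (b) 11.0 L

(a) Alkalinity to neutralize: (232 − 188) = 44 mg/L as CaCO₃ × 658,000 L = 28,950 g as CaCO₃.
(a) Equivalents of H⁺ required: 28,950 ÷ 50 g/eq = 579 eq = 579 mol HCl.
(a) Mass of HCl: 579 × 36.5 = 21,130 g.
(a) Mass of 29.9% solution: 21,130 / 0.299 = 70,690 g.
(a) Volume: 70,690 g ÷ 1.19 g/mL = 59,400 mL.

(b) Chlorine deficit: 9.1 − 2.8 = 6.3 ppm = 6.3 mg/L as Cl₂.
(b) Cl₂ equivalent needed: 6.3 mg/L × 222,000 L = 1,399,000 mg = 1399 g.
(b) Product at 11.8% available chlorine: 1399 / 0.118 = 11,850 g.
(b) Volume at density 1.08 g/mL: 11,850 g ÷ 1.08 g/mL = 10,970 mL.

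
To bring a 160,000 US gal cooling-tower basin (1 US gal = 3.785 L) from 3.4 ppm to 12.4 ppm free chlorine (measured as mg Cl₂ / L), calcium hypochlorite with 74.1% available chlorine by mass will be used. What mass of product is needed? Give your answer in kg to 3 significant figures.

7.36 kg

Volume: 160,000 US gal × 3.785 L/gal = 605,600 L.
Chlorine deficit: 12.4 − 3.4 = 9 ppm = 9 mg/L as Cl₂.
Cl₂ equivalent needed: 9 mg/L × 605,600 L = 5,450,000 mg = 5450 g.
Product at 74.1% available chlorine: 5450 / 0.741 = 7355 g.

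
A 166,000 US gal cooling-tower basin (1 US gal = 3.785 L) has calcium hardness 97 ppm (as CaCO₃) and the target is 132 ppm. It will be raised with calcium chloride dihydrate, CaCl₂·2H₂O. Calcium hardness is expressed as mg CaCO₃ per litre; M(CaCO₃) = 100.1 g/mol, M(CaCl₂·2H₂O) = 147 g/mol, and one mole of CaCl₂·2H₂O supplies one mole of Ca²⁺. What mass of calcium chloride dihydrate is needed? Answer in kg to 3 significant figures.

Volume: 166,000 US gal × 3.785 L/gal = 628,310 L.
Hardness to add: (132 − 97) = 35 mg/L as CaCO₃ × 628,310 L = 21,990 g as CaCO₃.
Moles of Ca²⁺ (1 mol Ca²⁺ ≡ 1 mol CaCO₃): 21,990 / 100.1 g/mol = 219.7 mol.
Mass of CaCl₂·2H₂O: 219.7 × 147 = 32,290 g.

32.3 kg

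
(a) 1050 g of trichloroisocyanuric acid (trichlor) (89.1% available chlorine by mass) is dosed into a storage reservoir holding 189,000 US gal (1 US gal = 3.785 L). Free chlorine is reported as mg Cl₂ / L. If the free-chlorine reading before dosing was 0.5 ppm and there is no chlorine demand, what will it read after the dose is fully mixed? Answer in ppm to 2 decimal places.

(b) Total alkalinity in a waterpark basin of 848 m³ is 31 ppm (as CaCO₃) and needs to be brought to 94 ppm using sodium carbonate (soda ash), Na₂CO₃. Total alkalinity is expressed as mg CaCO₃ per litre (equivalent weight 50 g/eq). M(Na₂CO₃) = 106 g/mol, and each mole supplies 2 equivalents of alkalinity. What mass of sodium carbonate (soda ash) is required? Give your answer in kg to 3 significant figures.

(a) 1.81 ppm; (b) 56.6 kg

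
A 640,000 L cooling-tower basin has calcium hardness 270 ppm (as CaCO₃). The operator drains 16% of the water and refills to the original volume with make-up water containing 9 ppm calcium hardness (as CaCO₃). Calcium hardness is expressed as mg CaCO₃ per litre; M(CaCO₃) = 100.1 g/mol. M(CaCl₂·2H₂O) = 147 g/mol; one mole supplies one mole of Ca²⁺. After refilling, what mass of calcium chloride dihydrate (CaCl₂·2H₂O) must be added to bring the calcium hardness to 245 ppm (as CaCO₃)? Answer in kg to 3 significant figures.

15.8 kg

After draining 16% and refilling: 270 × 0.84 + 9 × 0.16 = 228.24 ppm.
Deficit to target: 245 − 228.24 = 16.76 mg/L.
As CaCO₃: 16.76 mg/L × 640,000 L = 10,730 g; ÷ 100.1 = 107.2 mol Ca²⁺.
Mass: 107.2 × 147 = 15,750 g.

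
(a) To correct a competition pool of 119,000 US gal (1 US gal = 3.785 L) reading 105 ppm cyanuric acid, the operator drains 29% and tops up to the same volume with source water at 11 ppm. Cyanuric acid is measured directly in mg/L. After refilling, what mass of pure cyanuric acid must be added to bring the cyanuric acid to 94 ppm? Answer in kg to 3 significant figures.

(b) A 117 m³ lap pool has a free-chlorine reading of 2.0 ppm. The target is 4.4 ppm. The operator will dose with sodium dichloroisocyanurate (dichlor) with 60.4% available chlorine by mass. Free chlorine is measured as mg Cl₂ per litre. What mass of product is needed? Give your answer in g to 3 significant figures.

(a) Volume: 119,000 US gal × 3.785 L/gal = 450,415 L.
(a) After draining 29% and refilling: 105 × 0.71 + 11 × 0.29 = 77.74 ppm.
(a) Deficit to target: 94 − 77.74 = 16.26 mg/L.
(a) Mass: 16.26 mg/L × 450,415 L = 7324 g cyanuric acid.

(b) Volume: 117 m³ = 117,000 L.
(b) Chlorine deficit: 4.4 − 2.0 = 2.4 ppm = 2.4 mg/L as Cl₂.
(b) Cl₂ equivalent needed: 2.4 mg/L × 117,000 L = 280,800 mg = 280.8 g.
(b) Product at 60.4% available chlorine: 280.8 / 0.604 = 464.9 g.

(a) 7.32 kg; (b) 465 g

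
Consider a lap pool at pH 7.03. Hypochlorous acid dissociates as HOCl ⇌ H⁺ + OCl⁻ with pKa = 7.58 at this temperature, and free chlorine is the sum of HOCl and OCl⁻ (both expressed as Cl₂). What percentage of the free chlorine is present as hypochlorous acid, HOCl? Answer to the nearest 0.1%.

78.0%

[OCl⁻]/[HOCl] = 10^(pH − pKa) = 10^(7.03 − 7.58) = 10^-0.55 = 0.2818.
Fraction as HOCl = 1 / (1 + 0.2818) = 0.7801.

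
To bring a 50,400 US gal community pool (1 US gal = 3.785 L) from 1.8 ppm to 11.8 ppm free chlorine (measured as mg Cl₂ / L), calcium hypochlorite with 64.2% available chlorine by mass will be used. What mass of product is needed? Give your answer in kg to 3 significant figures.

Volume: 50,400 US gal × 3.785 L/gal = 190,764 L.
Chlorine deficit: 11.8 − 1.8 = 10 ppm = 10 mg/L as Cl₂.
Cl₂ equivalent needed: 10 mg/L × 190,764 L = 1,908,000 mg = 1908 g.
Product at 64.2% available chlorine: 1908 / 0.642 = 2971 g.

2.97 kg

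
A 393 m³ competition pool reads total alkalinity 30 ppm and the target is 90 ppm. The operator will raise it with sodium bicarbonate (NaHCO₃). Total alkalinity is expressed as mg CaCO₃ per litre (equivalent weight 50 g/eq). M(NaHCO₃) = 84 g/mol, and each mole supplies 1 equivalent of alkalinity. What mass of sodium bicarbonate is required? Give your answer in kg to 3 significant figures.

39.6 kg

Volume: 393 m³ = 393,000 L.
Alkalinity to add: (90 − 30) = 60 mg/L as CaCO₃ × 393,000 L = 23,580 g as CaCO₃.
Equivalents: 23,580 g ÷ 50 g/eq = 471.6 eq.
NaHCO₃ supplies 1 eq per mole → 471.6 mol.
Mass: 471.6 mol × 84 g/mol = 39,610 g.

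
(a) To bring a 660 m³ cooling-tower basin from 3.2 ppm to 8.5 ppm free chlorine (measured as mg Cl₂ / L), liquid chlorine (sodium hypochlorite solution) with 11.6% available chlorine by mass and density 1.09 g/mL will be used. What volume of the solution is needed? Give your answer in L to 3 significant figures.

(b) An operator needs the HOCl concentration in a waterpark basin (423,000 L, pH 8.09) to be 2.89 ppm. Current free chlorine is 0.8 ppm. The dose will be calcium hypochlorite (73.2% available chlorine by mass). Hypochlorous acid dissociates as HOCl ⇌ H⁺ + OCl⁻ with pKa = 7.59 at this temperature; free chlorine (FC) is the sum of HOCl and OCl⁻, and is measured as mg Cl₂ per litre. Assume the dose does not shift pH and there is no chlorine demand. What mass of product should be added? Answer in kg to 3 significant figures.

(a) 27.7 L; (b) 6.49 kg

(a) Volume: 660 m³ = 660,000 L.
(a) Chlorine deficit: 8.5 − 3.2 = 5.3 ppm = 5.3 mg/L as Cl₂.
(a) Cl₂ equivalent needed: 5.3 mg/L × 660,000 L = 3,498,000 mg = 3498 g.
(a) Product at 11.6% available chlorine: 3498 / 0.116 = 30,160 g.
(a) Volume at density 1.09 g/mL: 30,160 g ÷ 1.09 g/mL = 27,670 mL.

(b) [OCl⁻]/[HOCl] = 10^(pH − pKa) = 10^(8.09 − 7.59) = 3.162; fraction as HOCl = 1/(1 + 3.162) = 0.2403.
(b) Free chlorine required for 2.89 ppm HOCl: 2.89 / 0.2403 = 12.03 ppm.
(b) FC to add: 12.03 − 0.8 = 11.23 mg/L as Cl₂.
(b) Cl₂ equivalent: 11.23 mg/L × 423,000 L = 4750 g.
(b) Product at 73.2% available Cl: 4750 / 0.732 = 6489 g.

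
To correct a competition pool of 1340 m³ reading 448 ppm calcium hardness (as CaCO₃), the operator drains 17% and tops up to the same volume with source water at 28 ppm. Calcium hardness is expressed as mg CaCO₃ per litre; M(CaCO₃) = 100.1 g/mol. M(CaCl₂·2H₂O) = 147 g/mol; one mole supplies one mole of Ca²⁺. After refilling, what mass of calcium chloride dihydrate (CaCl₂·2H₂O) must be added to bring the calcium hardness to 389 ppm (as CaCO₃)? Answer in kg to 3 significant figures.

24.4 kg

Volume: 1340 m³ = 1,340,000 L.
After draining 17% and refilling: 448 × 0.83 + 28 × 0.17 = 376.6 ppm.
Deficit to target: 389 − 376.6 = 12.4 mg/L.
As CaCO₃: 12.4 mg/L × 1,340,000 L = 16,620 g; ÷ 100.1 = 166 mol Ca²⁺.
Mass: 166 × 147 = 24,400 g.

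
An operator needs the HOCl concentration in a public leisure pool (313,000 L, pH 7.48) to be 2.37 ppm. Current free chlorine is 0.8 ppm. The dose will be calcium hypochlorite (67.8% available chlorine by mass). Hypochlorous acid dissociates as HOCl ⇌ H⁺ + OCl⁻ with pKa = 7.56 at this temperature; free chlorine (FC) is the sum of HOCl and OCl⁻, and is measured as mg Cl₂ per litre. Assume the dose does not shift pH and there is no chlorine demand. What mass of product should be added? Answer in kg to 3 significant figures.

1.63 kg

[OCl⁻]/[HOCl] = 10^(pH − pKa) = 10^(7.48 − 7.56) = 0.8318; fraction as HOCl = 1/(1 + 0.8318) = 0.5459.
Free chlorine required for 2.37 ppm HOCl: 2.37 / 0.5459 = 4.341 ppm.
FC to add: 4.341 − 0.8 = 3.541 mg/L as Cl₂.
Cl₂ equivalent: 3.541 mg/L × 313,000 L = 1108 g.
Product at 67.8% available Cl: 1108 / 0.678 = 1635 g.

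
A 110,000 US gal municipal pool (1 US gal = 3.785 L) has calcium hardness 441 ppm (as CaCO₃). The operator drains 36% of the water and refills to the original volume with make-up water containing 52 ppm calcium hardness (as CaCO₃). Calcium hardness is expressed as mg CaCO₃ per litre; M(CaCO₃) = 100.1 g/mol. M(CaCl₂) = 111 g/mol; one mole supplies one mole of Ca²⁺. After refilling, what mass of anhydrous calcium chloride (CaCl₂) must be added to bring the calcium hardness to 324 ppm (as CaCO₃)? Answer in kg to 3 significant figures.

10.6 kg

Volume: 110,000 US gal × 3.785 L/gal = 416,350 L.
After draining 36% and refilling: 441 × 0.64 + 52 × 0.36 = 300.96 ppm.
Deficit to target: 324 − 300.96 = 23.04 mg/L.
As CaCO₃: 23.04 mg/L × 416,350 L = 9593 g; ÷ 100.1 = 95.83 mol Ca²⁺.
Mass: 95.83 × 111 = 10,640 g.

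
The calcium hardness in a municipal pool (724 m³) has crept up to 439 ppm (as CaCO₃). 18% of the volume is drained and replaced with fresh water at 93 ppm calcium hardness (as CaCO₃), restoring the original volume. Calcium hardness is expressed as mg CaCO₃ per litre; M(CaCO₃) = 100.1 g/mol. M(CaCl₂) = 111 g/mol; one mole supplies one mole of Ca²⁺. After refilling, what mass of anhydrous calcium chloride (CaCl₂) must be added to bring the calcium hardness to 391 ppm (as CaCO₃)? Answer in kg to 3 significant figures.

Volume: 724 m³ = 724,000 L.
After draining 18% and refilling: 439 × 0.82 + 93 × 0.18 = 376.72 ppm.
Deficit to target: 391 − 376.72 = 14.28 mg/L.
As CaCO₃: 14.28 mg/L × 724,000 L = 10,340 g; ÷ 100.1 = 103.3 mol Ca²⁺.
Mass: 103.3 × 111 = 11,460 g.

11.5 kg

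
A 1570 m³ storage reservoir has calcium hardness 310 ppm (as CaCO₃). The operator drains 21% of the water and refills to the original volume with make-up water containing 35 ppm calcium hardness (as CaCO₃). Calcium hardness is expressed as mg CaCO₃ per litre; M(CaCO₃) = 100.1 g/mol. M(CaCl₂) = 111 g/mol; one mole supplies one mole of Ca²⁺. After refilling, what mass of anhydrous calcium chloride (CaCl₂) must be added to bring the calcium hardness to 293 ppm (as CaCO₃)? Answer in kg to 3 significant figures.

Volume: 1570 m³ = 1,570,000 L.
After draining 21% and refilling: 310 × 0.79 + 35 × 0.21 = 252.25 ppm.
Deficit to target: 293 − 252.25 = 40.75 mg/L.
As CaCO₃: 40.75 mg/L × 1,570,000 L = 63,980 g; ÷ 100.1 = 639.1 mol Ca²⁺.
Mass: 639.1 × 111 = 70,940 g.

70.9 kg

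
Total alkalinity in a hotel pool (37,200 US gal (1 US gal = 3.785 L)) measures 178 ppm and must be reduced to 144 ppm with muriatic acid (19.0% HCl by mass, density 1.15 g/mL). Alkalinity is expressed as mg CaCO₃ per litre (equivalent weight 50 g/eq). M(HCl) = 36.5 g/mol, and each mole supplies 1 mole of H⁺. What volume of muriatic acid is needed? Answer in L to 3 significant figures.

Volume: 37,200 US gal × 3.785 L/gal = 140,802 L.
Alkalinity to neutralize: (178 − 144) = 34 mg/L as CaCO₃ × 140,802 L = 4787 g as CaCO₃.
Equivalents of H⁺ required: 4787 ÷ 50 g/eq = 95.75 eq = 95.75 mol HCl.
Mass of HCl: 95.75 × 36.5 = 3495 g.
Mass of 19.0% solution: 3495 / 0.19 = 18,390 g.
Volume: 18,390 g ÷ 1.15 g/mL = 15,990 mL.

16.0 L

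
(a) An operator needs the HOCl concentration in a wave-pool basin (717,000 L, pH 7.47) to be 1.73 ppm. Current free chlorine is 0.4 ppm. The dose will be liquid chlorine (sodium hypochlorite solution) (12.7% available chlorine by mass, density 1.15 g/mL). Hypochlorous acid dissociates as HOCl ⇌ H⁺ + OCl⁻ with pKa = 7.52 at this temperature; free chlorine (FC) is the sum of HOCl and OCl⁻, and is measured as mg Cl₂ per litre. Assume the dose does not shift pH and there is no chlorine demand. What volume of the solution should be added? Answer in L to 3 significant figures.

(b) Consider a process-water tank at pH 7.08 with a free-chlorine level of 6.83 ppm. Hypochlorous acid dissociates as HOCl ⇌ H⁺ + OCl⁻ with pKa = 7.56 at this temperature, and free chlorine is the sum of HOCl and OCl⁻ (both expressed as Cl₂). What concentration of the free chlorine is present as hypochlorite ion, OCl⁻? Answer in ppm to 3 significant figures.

(a) 14.1 L; (b) 1.70 ppm

(a) [OCl⁻]/[HOCl] = 10^(pH − pKa) = 10^(7.47 − 7.52) = 0.8913; fraction as HOCl = 1/(1 + 0.8913) = 0.5288.
(a) Free chlorine required for 1.73 ppm HOCl: 1.73 / 0.5288 = 3.272 ppm.
(a) FC to add: 3.272 − 0.4 = 2.872 mg/L as Cl₂.
(a) Cl₂ equivalent: 2.872 mg/L × 717,000 L = 2059 g.
(a) Product at 12.7% available Cl: 2059 / 0.127 = 16,210 g.
(a) Volume: 16,210 g ÷ 1.15 g/mL = 14,100 mL.

(b) [OCl⁻]/[HOCl] = 10^(pH − pKa) = 10^(7.08 − 7.56) = 10^-0.48 = 0.3311.
(b) Fraction as HOCl = 1 / (1 + 0.3311) = 0.7512.
(b) OCl⁻ = (1 − 0.7512) × 6.83 ppm = 1.699 ppm.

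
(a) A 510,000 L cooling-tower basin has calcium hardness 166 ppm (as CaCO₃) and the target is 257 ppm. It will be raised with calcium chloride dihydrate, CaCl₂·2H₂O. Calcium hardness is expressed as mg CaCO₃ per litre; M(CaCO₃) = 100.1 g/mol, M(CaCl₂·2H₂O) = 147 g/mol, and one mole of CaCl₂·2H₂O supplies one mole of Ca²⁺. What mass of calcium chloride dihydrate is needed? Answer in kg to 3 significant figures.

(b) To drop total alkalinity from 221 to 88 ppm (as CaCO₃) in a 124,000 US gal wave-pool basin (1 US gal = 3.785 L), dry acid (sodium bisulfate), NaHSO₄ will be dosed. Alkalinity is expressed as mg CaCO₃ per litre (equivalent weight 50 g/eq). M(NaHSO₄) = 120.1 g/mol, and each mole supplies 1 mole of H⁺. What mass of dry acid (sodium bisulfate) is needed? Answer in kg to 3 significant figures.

(a) 68.2 kg; (b) 150 kg

(a) Hardness to add: (257 − 166) = 91 mg/L as CaCO₃ × 510,000 L = 46,410 g as CaCO₃.
(a) Moles of Ca²⁺ (1 mol Ca²⁺ ≡ 1 mol CaCO₃): 46,410 / 100.1 g/mol = 463.6 mol.
(a) Mass of CaCl₂·2H₂O: 463.6 × 147 = 68,150 g.

(b) Volume: 124,000 US gal × 3.785 L/gal = 469,340 L.
(b) Alkalinity to neutralize: (221 − 88) = 133 mg/L as CaCO₃ × 469,340 L = 62,420 g as CaCO₃.
(b) Equivalents of H⁺ required: 62,420 ÷ 50 g/eq = 1248 eq = 1248 mol NaHSO₄.
(b) Mass of NaHSO₄: 1248 × 120.1 = 149,900 g.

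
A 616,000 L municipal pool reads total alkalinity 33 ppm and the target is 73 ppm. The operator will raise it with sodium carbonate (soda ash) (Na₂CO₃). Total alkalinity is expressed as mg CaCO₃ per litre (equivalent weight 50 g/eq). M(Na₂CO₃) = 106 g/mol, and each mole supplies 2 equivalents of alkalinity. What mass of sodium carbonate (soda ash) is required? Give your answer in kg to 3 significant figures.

Alkalinity to add: (73 − 33) = 40 mg/L as CaCO₃ × 616,000 L = 24,640 g as CaCO₃.
Equivalents: 24,640 g ÷ 50 g/eq = 492.8 eq.
Each mole of Na₂CO₃ supplies 2 eq, so 492.8 / 2 = 246.4 mol.
Mass: 246.4 mol × 106 g/mol = 26,120 g.

26.1 kg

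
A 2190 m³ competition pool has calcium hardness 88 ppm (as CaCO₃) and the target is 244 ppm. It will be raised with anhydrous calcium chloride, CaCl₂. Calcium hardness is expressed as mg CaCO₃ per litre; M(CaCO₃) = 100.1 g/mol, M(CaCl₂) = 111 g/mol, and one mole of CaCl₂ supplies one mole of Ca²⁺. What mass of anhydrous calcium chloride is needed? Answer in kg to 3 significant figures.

379 kg

Volume: 2190 m³ = 2,190,000 L.
Hardness to add: (244 − 88) = 156 mg/L as CaCO₃ × 2,190,000 L = 341,600 g as CaCO₃.
Moles of Ca²⁺ (1 mol Ca²⁺ ≡ 1 mol CaCO₃): 341,600 / 100.1 g/mol = 3413 mol.
Mass of CaCl₂: 3413 × 111 = 378,800 g.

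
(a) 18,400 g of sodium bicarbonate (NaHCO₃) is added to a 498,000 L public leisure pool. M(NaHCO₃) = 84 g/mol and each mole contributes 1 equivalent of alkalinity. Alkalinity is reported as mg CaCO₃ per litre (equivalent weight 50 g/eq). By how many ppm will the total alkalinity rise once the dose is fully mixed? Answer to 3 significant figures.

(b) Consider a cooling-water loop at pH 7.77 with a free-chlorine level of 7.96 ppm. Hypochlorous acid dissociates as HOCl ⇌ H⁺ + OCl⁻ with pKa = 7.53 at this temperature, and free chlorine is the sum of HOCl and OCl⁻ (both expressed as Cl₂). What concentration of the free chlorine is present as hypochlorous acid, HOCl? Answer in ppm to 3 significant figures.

(a) Moles of NaHCO₃: 18,400 g ÷ 84 g/mol = 219 mol → 219 eq of alkalinity.
(a) As CaCO₃: 219 eq × 50 g/eq = 10,950 g.
(a) Rise: 10,950 g / 498,000 L × 1000 = 21.99 mg/L.

(b) [OCl⁻]/[HOCl] = 10^(pH − pKa) = 10^(7.77 − 7.53) = 10^0.24 = 1.738.
(b) Fraction as HOCl = 1 / (1 + 1.738) = 0.3653.
(b) HOCl = 0.3653 × 7.96 ppm = 2.907 ppm.

(a) 22.0 ppm; (b) 2.91 ppm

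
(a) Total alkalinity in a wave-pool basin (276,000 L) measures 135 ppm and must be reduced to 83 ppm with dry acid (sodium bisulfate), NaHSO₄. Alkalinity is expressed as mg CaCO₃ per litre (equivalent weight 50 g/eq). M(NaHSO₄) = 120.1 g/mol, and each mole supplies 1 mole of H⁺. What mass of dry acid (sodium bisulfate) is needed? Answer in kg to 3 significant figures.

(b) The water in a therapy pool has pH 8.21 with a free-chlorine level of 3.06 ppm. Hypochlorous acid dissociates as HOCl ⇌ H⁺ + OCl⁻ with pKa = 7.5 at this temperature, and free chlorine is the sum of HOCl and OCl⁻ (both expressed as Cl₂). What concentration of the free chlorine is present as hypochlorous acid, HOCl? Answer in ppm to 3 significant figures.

(a) 34.5 kg; (b) 0.499 ppm

(a) Alkalinity to neutralize: (135 − 83) = 52 mg/L as CaCO₃ × 276,000 L = 14,350 g as CaCO₃.
(a) Equivalents of H⁺ required: 14,350 ÷ 50 g/eq = 287 eq = 287 mol NaHSO₄.
(a) Mass of NaHSO₄: 287 × 120.1 = 34,470 g.

(b) [OCl⁻]/[HOCl] = 10^(pH − pKa) = 10^(8.21 − 7.5) = 10^0.71 = 5.129.
(b) Fraction as HOCl = 1 / (1 + 5.129) = 0.1632.
(b) HOCl = 0.1632 × 3.06 ppm = 0.4993 ppm.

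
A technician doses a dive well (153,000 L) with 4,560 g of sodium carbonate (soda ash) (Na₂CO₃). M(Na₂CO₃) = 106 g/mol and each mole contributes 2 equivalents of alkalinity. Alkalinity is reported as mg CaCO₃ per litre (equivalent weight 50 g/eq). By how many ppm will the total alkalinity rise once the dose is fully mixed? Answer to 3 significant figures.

28.1 ppm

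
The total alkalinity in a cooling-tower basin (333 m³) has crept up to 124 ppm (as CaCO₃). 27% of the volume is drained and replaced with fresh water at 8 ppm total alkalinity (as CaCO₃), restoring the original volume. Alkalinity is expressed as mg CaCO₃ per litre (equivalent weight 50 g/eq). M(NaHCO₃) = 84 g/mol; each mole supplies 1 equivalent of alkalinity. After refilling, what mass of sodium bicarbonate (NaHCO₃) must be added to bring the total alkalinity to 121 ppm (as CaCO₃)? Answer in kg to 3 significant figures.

15.8 kg

Volume: 333 m³ = 333,000 L.
After draining 27% and refilling: 124 × 0.73 + 8 × 0.27 = 92.68 ppm.
Deficit to target: 121 − 92.68 = 28.32 mg/L.
As CaCO₃: 28.32 mg/L × 333,000 L = 9431 g; ÷ 50 g/eq ÷ 1 = 188.6 mol NaHCO₃.
Mass: 188.6 × 84 = 15,840 g.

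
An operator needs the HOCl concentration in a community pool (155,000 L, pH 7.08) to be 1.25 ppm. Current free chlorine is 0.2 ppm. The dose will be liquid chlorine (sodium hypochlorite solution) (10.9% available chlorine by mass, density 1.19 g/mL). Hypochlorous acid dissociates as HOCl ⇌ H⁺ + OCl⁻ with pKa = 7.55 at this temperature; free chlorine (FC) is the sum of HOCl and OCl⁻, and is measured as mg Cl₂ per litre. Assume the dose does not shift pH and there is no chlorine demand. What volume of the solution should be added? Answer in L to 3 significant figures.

1.76 L

[OCl⁻]/[HOCl] = 10^(pH − pKa) = 10^(7.08 − 7.55) = 0.3388; fraction as HOCl = 1/(1 + 0.3388) = 0.7469.
Free chlorine required for 1.25 ppm HOCl: 1.25 / 0.7469 = 1.674 ppm.
FC to add: 1.674 − 0.2 = 1.474 mg/L as Cl₂.
Cl₂ equivalent: 1.474 mg/L × 155,000 L = 228.4 g.
Product at 10.9% available Cl: 228.4 / 0.109 = 2095 g.
Volume: 2095 g ÷ 1.19 g/mL = 1761 mL.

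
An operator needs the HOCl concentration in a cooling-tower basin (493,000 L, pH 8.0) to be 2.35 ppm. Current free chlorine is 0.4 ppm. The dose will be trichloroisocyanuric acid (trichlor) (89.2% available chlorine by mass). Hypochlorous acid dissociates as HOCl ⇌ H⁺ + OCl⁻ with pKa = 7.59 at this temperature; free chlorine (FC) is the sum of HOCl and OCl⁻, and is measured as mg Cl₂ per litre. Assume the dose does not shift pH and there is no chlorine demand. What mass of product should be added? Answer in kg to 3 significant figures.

4.42 kg

[OCl⁻]/[HOCl] = 10^(pH − pKa) = 10^(8.0 − 7.59) = 2.57; fraction as HOCl = 1/(1 + 2.57) = 0.2801.
Free chlorine required for 2.35 ppm HOCl: 2.35 / 0.2801 = 8.39 ppm.
FC to add: 8.39 − 0.4 = 7.99 mg/L as Cl₂.
Cl₂ equivalent: 7.99 mg/L × 493,000 L = 3939 g.
Product at 89.2% available Cl: 3939 / 0.892 = 4416 g.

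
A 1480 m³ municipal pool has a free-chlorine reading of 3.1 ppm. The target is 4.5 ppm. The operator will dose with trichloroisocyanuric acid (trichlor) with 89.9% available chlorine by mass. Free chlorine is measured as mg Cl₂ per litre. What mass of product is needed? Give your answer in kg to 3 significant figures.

2.30 kg

Volume: 1480 m³ = 1,480,000 L.
Chlorine deficit: 4.5 − 3.1 = 1.4 ppm = 1.4 mg/L as Cl₂.
Cl₂ equivalent needed: 1.4 mg/L × 1,480,000 L = 2,072,000 mg = 2072 g.
Product at 89.9% available chlorine: 2072 / 0.899 = 2305 g.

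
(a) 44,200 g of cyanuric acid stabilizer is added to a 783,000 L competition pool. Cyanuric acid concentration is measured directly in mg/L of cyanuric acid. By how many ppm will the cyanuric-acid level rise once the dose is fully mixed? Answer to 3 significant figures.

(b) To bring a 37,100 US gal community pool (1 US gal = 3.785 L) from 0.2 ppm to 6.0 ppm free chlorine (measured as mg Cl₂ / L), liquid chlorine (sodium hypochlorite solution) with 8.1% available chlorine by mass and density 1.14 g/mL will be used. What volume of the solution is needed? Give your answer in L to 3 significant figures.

(a) Rise: 44,200 g / 783,000 L × 1000 = 56.45 mg/L.

(b) Volume: 37,100 US gal × 3.785 L/gal = 140,424 L.
(b) Chlorine deficit: 6.0 − 0.2 = 5.8 ppm = 5.8 mg/L as Cl₂.
(b) Cl₂ equivalent needed: 5.8 mg/L × 140,424 L = 814,500 mg = 814.5 g.
(b) Product at 8.1% available chlorine: 814.5 / 0.081 = 10,060 g.
(b) Volume at density 1.14 g/mL: 10,060 g ÷ 1.14 g/mL = 8820 mL.

(a) 56.4 ppm; (b) 8.82 L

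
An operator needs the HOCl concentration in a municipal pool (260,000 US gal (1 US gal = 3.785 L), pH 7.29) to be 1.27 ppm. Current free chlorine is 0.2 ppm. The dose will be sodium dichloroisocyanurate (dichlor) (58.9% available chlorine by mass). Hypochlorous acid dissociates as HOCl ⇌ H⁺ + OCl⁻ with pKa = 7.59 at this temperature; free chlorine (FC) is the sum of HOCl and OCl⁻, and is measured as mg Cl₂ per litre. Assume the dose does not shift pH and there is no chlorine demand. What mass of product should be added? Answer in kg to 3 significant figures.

Volume: 260,000 US gal × 3.785 L/gal = 984,100 L.
[OCl⁻]/[HOCl] = 10^(pH − pKa) = 10^(7.29 − 7.59) = 0.5012; fraction as HOCl = 1/(1 + 0.5012) = 0.6661.
Free chlorine required for 1.27 ppm HOCl: 1.27 / 0.6661 = 1.907 ppm.
FC to add: 1.907 − 0.2 = 1.707 mg/L as Cl₂.
Cl₂ equivalent: 1.707 mg/L × 984,100 L = 1679 g.
Product at 58.9% available Cl: 1679 / 0.589 = 2851 g.

2.85 kg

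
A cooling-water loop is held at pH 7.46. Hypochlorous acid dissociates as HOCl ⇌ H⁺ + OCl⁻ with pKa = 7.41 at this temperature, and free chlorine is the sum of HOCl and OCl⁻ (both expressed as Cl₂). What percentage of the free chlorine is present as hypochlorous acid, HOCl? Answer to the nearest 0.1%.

[OCl⁻]/[HOCl] = 10^(pH − pKa) = 10^(7.46 − 7.41) = 10^0.05 = 1.122.
Fraction as HOCl = 1 / (1 + 1.122) = 0.4712.

47.1%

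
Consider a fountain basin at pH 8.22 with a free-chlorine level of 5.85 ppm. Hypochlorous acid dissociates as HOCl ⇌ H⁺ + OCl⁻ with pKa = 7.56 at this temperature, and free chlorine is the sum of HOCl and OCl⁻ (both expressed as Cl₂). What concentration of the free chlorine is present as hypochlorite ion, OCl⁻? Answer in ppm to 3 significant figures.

[OCl⁻]/[HOCl] = 10^(pH − pKa) = 10^(8.22 − 7.56) = 10^0.66 = 4.571.
Fraction as HOCl = 1 / (1 + 4.571) = 0.1795.
OCl⁻ = (1 − 0.1795) × 5.85 ppm = 4.8 ppm.

4.80 ppm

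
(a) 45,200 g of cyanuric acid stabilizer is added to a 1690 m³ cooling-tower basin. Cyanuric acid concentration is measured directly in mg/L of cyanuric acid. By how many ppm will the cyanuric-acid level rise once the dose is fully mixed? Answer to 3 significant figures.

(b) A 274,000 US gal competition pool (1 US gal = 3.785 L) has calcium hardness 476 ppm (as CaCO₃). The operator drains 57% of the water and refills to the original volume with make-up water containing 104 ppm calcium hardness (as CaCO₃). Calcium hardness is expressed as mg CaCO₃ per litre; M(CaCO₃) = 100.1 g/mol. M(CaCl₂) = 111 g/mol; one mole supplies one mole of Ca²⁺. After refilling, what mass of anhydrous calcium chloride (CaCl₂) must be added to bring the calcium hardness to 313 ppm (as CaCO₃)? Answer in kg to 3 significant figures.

(a) 26.7 ppm; (b) 56.4 kg

(a) Volume: 1690 m³ = 1,690,000 L.
(a) Rise: 45,200 g / 1,690,000 L × 1000 = 26.75 mg/L.

(b) Volume: 274,000 US gal × 3.785 L/gal = 1,037,090 L.
(b) After draining 57% and refilling: 476 × 0.43 + 104 × 0.57 = 263.96 ppm.
(b) Deficit to target: 313 − 263.96 = 49.04 mg/L.
(b) As CaCO₃: 49.04 mg/L × 1,037,090 L = 50,860 g; ÷ 100.1 = 508.1 mol Ca²⁺.
(b) Mass: 508.1 × 111 = 56,400 g.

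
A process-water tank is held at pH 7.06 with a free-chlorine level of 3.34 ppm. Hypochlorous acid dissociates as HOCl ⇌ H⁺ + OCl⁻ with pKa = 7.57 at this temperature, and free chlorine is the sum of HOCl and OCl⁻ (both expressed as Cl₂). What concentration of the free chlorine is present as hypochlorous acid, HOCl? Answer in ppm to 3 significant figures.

2.55 ppm

[OCl⁻]/[HOCl] = 10^(pH − pKa) = 10^(7.06 − 7.57) = 10^-0.51 = 0.309.
Fraction as HOCl = 1 / (1 + 0.309) = 0.7639.
HOCl = 0.7639 × 3.34 ppm = 2.552 ppm.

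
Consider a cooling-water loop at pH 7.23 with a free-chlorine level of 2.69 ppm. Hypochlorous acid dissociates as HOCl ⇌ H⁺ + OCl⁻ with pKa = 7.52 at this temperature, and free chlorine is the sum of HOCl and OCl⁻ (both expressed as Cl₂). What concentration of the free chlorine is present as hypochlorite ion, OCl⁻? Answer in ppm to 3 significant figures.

0.912 ppm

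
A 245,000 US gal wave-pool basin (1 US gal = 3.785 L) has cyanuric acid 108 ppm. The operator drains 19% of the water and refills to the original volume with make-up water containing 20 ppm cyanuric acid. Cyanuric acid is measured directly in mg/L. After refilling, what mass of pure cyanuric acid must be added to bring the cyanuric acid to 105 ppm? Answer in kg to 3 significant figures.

12.7 kg

Volume: 245,000 US gal × 3.785 L/gal = 927,325 L.
After draining 19% and refilling: 108 × 0.81 + 20 × 0.19 = 91.28 ppm.
Deficit to target: 105 − 91.28 = 13.72 mg/L.
Mass: 13.72 mg/L × 927,325 L = 12,720 g cyanuric acid.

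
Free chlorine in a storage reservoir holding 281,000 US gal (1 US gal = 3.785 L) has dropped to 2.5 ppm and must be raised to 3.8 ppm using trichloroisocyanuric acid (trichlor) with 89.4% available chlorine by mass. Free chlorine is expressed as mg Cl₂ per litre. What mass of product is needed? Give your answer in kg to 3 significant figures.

1.55 kg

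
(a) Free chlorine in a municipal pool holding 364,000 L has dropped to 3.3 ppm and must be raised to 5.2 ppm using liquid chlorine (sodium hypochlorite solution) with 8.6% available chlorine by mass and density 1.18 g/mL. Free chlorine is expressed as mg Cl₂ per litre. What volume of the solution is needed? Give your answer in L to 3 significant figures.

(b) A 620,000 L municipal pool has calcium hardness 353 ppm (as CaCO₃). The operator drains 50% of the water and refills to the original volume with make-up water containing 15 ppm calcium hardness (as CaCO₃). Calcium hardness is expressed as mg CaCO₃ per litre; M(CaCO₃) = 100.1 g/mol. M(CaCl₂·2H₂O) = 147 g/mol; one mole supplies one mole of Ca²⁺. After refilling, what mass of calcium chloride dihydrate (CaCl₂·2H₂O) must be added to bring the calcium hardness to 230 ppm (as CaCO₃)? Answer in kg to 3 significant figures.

(a) 6.82 L; (b) 41.9 kg

(a) Chlorine deficit: 5.2 − 3.3 = 1.9 ppm = 1.9 mg/L as Cl₂.
(a) Cl₂ equivalent needed: 1.9 mg/L × 364,000 L = 691,600 mg = 691.6 g.
(a) Product at 8.6% available chlorine: 691.6 / 0.086 = 8042 g.
(a) Volume at density 1.18 g/mL: 8042 g ÷ 1.18 g/mL = 6815 mL.

(b) After draining 50% and refilling: 353 × 0.50 + 15 × 0.50 = 184 ppm.
(b) Deficit to target: 230 − 184 = 46 mg/L.
(b) As CaCO₃: 46 mg/L × 620,000 L = 28,520 g; ÷ 100.1 = 284.9 mol Ca²⁺.
(b) Mass: 284.9 × 147 = 41,880 g.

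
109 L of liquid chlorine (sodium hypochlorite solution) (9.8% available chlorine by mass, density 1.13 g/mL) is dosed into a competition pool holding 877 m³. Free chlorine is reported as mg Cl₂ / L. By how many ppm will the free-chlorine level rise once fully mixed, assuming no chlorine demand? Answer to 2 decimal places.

Volume: 877 m³ = 877,000 L.
Mass of solution: 109 L × 1000 mL/L × 1.13 g/mL = 123,200 g.
Available chlorine delivered: 123,200 g × 0.098 = 12,070 g as Cl₂.
Concentration rise: 12,070 g / 877,000 L = 13.76 mg/L = 13.76 ppm.

13.76 ppm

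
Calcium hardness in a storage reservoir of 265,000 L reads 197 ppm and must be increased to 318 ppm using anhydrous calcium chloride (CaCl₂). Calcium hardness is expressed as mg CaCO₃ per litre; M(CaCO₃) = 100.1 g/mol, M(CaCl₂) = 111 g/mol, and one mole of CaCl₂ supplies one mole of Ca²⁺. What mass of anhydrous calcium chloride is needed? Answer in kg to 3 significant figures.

Hardness to add: (318 − 197) = 121 mg/L as CaCO₃ × 265,000 L = 32,060 g as CaCO₃.
Moles of Ca²⁺ (1 mol Ca²⁺ ≡ 1 mol CaCO₃): 32,060 / 100.1 g/mol = 320.3 mol.
Mass of CaCl₂: 320.3 × 111 = 35,560 g.

35.6 kg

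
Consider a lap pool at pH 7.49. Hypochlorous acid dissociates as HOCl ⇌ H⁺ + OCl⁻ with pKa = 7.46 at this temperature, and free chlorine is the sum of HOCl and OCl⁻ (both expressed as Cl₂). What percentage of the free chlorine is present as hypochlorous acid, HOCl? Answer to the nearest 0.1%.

[OCl⁻]/[HOCl] = 10^(pH − pKa) = 10^(7.49 − 7.46) = 10^0.03 = 1.072.
Fraction as HOCl = 1 / (1 + 1.072) = 0.4827.

48.3%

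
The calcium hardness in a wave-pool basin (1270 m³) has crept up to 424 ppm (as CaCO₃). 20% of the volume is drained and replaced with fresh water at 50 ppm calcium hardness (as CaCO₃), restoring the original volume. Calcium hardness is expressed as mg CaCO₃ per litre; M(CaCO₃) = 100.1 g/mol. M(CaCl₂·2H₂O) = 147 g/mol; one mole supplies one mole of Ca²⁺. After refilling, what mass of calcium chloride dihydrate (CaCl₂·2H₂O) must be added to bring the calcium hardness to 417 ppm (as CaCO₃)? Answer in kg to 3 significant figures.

Volume: 1270 m³ = 1,270,000 L.
After draining 20% and refilling: 424 × 0.80 + 50 × 0.20 = 349.2 ppm.
Deficit to target: 417 − 349.2 = 67.8 mg/L.
As CaCO₃: 67.8 mg/L × 1,270,000 L = 86,110 g; ÷ 100.1 = 860.2 mol Ca²⁺.
Mass: 860.2 × 147 = 126,400 g.

126 kg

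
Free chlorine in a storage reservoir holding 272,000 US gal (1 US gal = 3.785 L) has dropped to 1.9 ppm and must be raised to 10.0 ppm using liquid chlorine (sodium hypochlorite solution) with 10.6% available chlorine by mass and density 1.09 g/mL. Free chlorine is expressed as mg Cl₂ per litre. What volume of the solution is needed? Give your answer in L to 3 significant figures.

72.2 L

Volume: 272,000 US gal × 3.785 L/gal = 1,029,520 L.
Chlorine deficit: 10.0 − 1.9 = 8.1 ppm = 8.1 mg/L as Cl₂.
Cl₂ equivalent needed: 8.1 mg/L × 1,029,520 L = 8,339,000 mg = 8339 g.
Product at 10.6% available chlorine: 8339 / 0.106 = 78,670 g.
Volume at density 1.09 g/mL: 78,670 g ÷ 1.09 g/mL = 72,180 mL.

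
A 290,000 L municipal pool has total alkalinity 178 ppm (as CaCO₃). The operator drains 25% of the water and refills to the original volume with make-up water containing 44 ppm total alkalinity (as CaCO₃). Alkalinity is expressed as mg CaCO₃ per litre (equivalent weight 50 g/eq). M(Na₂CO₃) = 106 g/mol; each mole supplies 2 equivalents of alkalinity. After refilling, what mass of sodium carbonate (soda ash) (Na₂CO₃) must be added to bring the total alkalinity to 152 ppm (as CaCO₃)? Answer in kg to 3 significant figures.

2.31 kg

After draining 25% and refilling: 178 × 0.75 + 44 × 0.25 = 144.5 ppm.
Deficit to target: 152 − 144.5 = 7.5 mg/L.
As CaCO₃: 7.5 mg/L × 290,000 L = 2175 g; ÷ 50 g/eq ÷ 2 = 21.75 mol Na₂CO₃.
Mass: 21.75 × 106 = 2306 g.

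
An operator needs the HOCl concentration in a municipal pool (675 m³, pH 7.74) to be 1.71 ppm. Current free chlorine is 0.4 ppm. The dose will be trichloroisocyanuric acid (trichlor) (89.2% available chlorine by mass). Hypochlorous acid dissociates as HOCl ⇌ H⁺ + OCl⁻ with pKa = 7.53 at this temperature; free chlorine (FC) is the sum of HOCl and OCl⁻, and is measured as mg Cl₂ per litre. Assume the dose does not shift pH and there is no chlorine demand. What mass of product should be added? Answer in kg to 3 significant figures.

Volume: 675 m³ = 675,000 L.
[OCl⁻]/[HOCl] = 10^(pH − pKa) = 10^(7.74 − 7.53) = 1.622; fraction as HOCl = 1/(1 + 1.622) = 0.3814.
Free chlorine required for 1.71 ppm HOCl: 1.71 / 0.3814 = 4.483 ppm.
FC to add: 4.483 − 0.4 = 4.083 mg/L as Cl₂.
Cl₂ equivalent: 4.083 mg/L × 675,000 L = 2756 g.
Product at 89.2% available Cl: 2756 / 0.892 = 3090 g.

3.09 kg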